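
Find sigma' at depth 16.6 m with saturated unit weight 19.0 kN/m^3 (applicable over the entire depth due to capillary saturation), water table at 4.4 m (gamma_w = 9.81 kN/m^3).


Total stress = gamma_sat * depth
sigma = 19.0 * 16.6 = 315.4 kPa
Pore water pressure u = gamma_w * (depth - d_wt)
u = 9.81 * (16.6 - 4.4) = 119.682 kPa
Effective stress = sigma - u
sigma' = 315.4 - 119.682 = 195.72 kPa


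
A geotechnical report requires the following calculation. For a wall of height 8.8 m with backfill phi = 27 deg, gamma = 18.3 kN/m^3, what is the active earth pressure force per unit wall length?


Compute active earth pressure coefficient:
Ka = tan^2(45 - phi/2) = tan^2(31.5) = 0.375525
Compute active force:
Pa = 0.5 * Ka * gamma * H^2
Pa = 0.5 * 0.375525 * 18.3 * 8.8^2
Pa = 266.09 kN/m


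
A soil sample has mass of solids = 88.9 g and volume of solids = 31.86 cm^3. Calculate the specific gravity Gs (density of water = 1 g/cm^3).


Using Gs = m_s / (V_s * rho_w)
Since rho_w = 1 g/cm^3:
Gs = 88.9 / 31.86
Gs = 2.79


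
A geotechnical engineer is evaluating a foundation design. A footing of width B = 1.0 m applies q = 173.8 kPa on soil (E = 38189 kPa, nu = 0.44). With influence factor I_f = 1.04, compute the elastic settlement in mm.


Using Se = q * B * (1 - nu^2) * I_f / E
1 - nu^2 = 1 - 0.44^2 = 0.8064
Se = 173.8 * 1.0 * 0.8064 * 1.04 / 38189
Se = 0.003817 m
Convert to mm: Se = 0.003817 * 1000 = 3.817 mm


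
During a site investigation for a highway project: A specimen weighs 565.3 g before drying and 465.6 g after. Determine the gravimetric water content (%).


Using w = (m_wet - m_dry) / m_dry * 100
m_wet - m_dry = 565.3 - 465.6 = 99.7 g
w = 99.7 / 465.6 * 100
w = 21.41 %


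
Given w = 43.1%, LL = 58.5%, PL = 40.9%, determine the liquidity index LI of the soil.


First compute the plasticity index:
PI = LL - PL = 58.5 - 40.9 = 17.6
Then compute the liquidity index:
LI = (w - PL) / PI
LI = (43.1 - 40.9) / 17.6
LI = 0.125


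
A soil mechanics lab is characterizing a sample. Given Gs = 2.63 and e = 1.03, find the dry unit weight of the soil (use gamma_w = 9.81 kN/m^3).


Result: 12.71 kN/m^3

Derivation:
Using gamma_d = Gs * gamma_w / (1 + e)
gamma_d = 2.63 * 9.81 / (1 + 1.03)
gamma_d = 2.63 * 9.81 / 2.03
gamma_d = 12.71 kN/m^3


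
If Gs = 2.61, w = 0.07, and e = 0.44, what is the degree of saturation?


Using S = Gs * w / e
S = 2.61 * 0.07 / 0.44
S = 0.4152


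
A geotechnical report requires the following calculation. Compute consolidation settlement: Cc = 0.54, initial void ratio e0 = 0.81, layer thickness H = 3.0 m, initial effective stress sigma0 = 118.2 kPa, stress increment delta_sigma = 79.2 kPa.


Result: 0.1993 m

Derivation:
Using Sc = Cc * H / (1 + e0) * log10((sigma0 + delta_sigma) / sigma0)
Stress ratio = (118.2 + 79.2) / 118.2 = 1.67005
log10(1.67005) = 0.22273
Cc * H / (1 + e0) = 0.54 * 3.0 / (1 + 0.81) = 0.895028
Sc = 0.895028 * 0.22273
Sc = 0.1993 m


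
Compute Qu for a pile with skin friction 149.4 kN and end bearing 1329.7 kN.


Using Qu = Qf + Qb
Qu = 149.4 + 1329.7
Qu = 1479.1 kN


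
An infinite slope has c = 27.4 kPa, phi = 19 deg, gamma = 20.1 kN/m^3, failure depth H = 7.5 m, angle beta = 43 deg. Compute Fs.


Using Fs = c / (gamma*H*sin(beta)*cos(beta)) + tan(phi)/tan(beta)
Cohesion contribution = 27.4 / (20.1*7.5*sin(43)*cos(43))
Cohesion contribution = 0.364403
Friction contribution = tan(19)/tan(43) = 0.369246
Fs = 0.364403 + 0.369246
Fs = 0.734


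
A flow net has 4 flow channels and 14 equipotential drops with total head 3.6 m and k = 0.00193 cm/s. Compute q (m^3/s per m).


Convert k to m/s for unit consistency with H:
k = 0.00193 cm/s = 0.00193 / 100 m/s = 1.93e-05 m/s
Using q = k * H * Nf / Nd
Nf / Nd = 4 / 14 = 0.2857
q = 1.93e-05 * 3.6 * 0.2857
q = 1.985e-05 m^3/s per m


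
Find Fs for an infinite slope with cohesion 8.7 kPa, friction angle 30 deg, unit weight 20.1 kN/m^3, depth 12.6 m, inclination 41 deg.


Result: 0.734

Derivation:
Using Fs = c / (gamma*H*sin(beta)*cos(beta)) + tan(phi)/tan(beta)
Cohesion contribution = 8.7 / (20.1*12.6*sin(41)*cos(41))
Cohesion contribution = 0.0693793
Friction contribution = tan(30)/tan(41) = 0.664166
Fs = 0.0693793 + 0.664166
Fs = 0.734


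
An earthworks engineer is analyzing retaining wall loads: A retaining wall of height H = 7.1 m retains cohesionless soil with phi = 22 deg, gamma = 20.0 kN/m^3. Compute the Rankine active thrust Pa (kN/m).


Compute active earth pressure coefficient:
Ka = tan^2(45 - phi/2) = tan^2(34.0) = 0.454962
Compute active force:
Pa = 0.5 * Ka * gamma * H^2
Pa = 0.5 * 0.454962 * 20.0 * 7.1^2
Pa = 229.35 kN/m


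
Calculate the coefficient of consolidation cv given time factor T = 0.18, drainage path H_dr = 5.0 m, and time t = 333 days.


Result: 0.01351 m^2/day

Derivation:
Using cv = T * H_dr^2 / t
H_dr^2 = 5.0^2 = 25.0
cv = 0.18 * 25.0 / 333
cv = 0.01351 m^2/day


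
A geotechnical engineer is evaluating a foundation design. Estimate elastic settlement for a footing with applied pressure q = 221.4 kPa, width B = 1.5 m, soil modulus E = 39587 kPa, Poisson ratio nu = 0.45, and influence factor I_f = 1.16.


Using Se = q * B * (1 - nu^2) * I_f / E
1 - nu^2 = 1 - 0.45^2 = 0.7975
Se = 221.4 * 1.5 * 0.7975 * 1.16 / 39587
Se = 0.007761 m
Convert to mm: Se = 0.007761 * 1000 = 7.761 mm


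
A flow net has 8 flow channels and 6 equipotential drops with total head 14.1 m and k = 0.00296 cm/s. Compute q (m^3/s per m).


Convert k to m/s for unit consistency with H:
k = 0.00296 cm/s = 0.00296 / 100 m/s = 2.96e-05 m/s
Using q = k * H * Nf / Nd
Nf / Nd = 8 / 6 = 1.3333
q = 2.96e-05 * 14.1 * 1.3333
q = 0.0005565 m^3/s per m


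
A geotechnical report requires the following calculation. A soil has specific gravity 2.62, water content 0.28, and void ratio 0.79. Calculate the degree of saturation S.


Result: 0.9286

Derivation:
Using S = Gs * w / e
S = 2.62 * 0.28 / 0.79
S = 0.9286


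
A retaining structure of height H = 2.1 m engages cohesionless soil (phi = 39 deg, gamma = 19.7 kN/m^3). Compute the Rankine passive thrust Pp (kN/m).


Result: 190.93 kN/m

Derivation:
Compute passive earth pressure coefficient:
Kp = tan^2(45 + phi/2) = tan^2(64.5) = 4.395495
Compute passive force:
Pp = 0.5 * Kp * gamma * H^2
Pp = 0.5 * 4.395495 * 19.7 * 2.1^2
Pp = 190.93 kN/m


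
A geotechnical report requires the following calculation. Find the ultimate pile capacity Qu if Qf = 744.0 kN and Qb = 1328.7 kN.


Result: 2072.7 kN

Derivation:
Using Qu = Qf + Qb
Qu = 744.0 + 1328.7
Qu = 2072.7 kN


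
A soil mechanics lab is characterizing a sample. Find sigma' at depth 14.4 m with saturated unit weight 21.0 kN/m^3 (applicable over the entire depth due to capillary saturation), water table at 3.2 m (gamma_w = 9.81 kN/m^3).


Total stress = gamma_sat * depth
sigma = 21.0 * 14.4 = 302.4 kPa
Pore water pressure u = gamma_w * (depth - d_wt)
u = 9.81 * (14.4 - 3.2) = 109.872 kPa
Effective stress = sigma - u
sigma' = 302.4 - 109.872 = 192.53 kPa


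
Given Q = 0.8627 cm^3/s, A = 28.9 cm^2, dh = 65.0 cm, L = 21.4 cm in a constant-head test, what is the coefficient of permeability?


Result: 0.009828 cm/s

Derivation:
Compute hydraulic gradient:
i = dh / L = 65.0 / 21.4 = 3.03738
Then apply Darcy's law:
k = Q / (A * i)
k = 0.8627 / (28.9 * 3.03738)
k = 0.8627 / 87.7804
k = 0.009828 cm/s


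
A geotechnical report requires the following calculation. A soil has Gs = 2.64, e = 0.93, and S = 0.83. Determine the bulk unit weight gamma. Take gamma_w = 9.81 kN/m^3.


Using gamma = gamma_w * (Gs + S*e) / (1 + e)
Numerator: Gs + S*e = 2.64 + 0.83*0.93 = 3.4119
Denominator: 1 + e = 1 + 0.93 = 1.93
gamma = 9.81 * 3.4119 / 1.93
gamma = 17.342 kN/m^3


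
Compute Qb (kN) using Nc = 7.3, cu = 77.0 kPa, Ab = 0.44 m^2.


Result: 247.32 kN

Derivation:
Using Qb = Nc * cu * Ab
Qb = 7.3 * 77.0 * 0.44
Qb = 247.32 kN


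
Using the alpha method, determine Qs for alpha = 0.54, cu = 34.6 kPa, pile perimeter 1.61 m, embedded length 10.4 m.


Using Qs = alpha * cu * perimeter * L
Qs = 0.54 * 34.6 * 1.61 * 10.4
Qs = 312.84 kN


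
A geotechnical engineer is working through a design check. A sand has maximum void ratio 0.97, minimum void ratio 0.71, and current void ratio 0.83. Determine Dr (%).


Result: 53.85 %

Derivation:
Using Dr = (e_max - e) / (e_max - e_min) * 100
e_max - e = 0.97 - 0.83 = 0.14
e_max - e_min = 0.97 - 0.71 = 0.26
Dr = 0.14 / 0.26 * 100
Dr = 53.85 %


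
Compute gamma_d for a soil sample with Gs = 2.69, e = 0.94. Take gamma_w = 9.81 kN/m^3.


Result: 13.603 kN/m^3

Derivation:
Using gamma_d = Gs * gamma_w / (1 + e)
gamma_d = 2.69 * 9.81 / (1 + 0.94)
gamma_d = 2.69 * 9.81 / 1.94
gamma_d = 13.603 kN/m^3


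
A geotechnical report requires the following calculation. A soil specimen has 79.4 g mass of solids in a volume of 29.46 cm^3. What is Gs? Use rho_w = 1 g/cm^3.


Using Gs = m_s / (V_s * rho_w)
Since rho_w = 1 g/cm^3:
Gs = 79.4 / 29.46
Gs = 2.695


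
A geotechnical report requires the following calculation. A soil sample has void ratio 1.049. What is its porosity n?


Using the relation n = e / (1 + e)
n = 1.049 / (1 + 1.049)
n = 1.049 / 2.049
n = 0.512


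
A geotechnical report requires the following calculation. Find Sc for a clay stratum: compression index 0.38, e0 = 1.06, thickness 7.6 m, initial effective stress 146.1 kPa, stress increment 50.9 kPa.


Result: 0.182 m

Derivation:
Using Sc = Cc * H / (1 + e0) * log10((sigma0 + delta_sigma) / sigma0)
Stress ratio = (146.1 + 50.9) / 146.1 = 1.34839
log10(1.34839) = 0.129816
Cc * H / (1 + e0) = 0.38 * 7.6 / (1 + 1.06) = 1.40194
Sc = 1.40194 * 0.129816
Sc = 0.182 m


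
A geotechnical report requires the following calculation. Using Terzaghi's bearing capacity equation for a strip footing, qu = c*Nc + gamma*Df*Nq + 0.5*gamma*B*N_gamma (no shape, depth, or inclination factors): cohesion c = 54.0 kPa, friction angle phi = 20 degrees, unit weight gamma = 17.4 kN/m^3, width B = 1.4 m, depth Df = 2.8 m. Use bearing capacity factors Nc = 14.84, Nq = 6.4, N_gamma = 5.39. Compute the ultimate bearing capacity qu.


Compute qu = c*Nc + gamma*Df*Nq + 0.5*gamma*B*N_gamma
Term 1: 54.0 * 14.84 = 801.36
Term 2: 17.4 * 2.8 * 6.4 = 311.808
Term 3: 0.5 * 17.4 * 1.4 * 5.39 = 65.6502
qu = 801.36 + 311.808 + 65.6502
qu = 1178.82 kPa


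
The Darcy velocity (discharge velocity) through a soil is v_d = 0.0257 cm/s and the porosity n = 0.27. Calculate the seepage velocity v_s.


Using v_s = v_d / n
v_s = 0.0257 / 0.27
v_s = 0.09519 cm/s


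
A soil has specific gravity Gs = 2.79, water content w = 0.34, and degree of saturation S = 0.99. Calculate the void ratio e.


Using the relation e = Gs * w / S
e = 2.79 * 0.34 / 0.99
e = 0.9582


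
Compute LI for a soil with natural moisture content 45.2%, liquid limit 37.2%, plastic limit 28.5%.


First compute the plasticity index:
PI = LL - PL = 37.2 - 28.5 = 8.7
Then compute the liquidity index:
LI = (w - PL) / PI
LI = (45.2 - 28.5) / 8.7
LI = 1.92


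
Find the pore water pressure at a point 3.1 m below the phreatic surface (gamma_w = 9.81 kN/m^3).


Result: 30.41 kPa

Derivation:
Using u = gamma_w * h_w
u = 9.81 * 3.1
u = 30.41 kPa


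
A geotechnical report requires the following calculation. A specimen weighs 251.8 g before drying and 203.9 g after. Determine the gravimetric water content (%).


Using w = (m_wet - m_dry) / m_dry * 100
m_wet - m_dry = 251.8 - 203.9 = 47.9 g
w = 47.9 / 203.9 * 100
w = 23.49 %


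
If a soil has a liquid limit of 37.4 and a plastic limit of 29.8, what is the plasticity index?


Result: 7.6

Derivation:
Using PI = LL - PL
PI = 37.4 - 29.8
PI = 7.6


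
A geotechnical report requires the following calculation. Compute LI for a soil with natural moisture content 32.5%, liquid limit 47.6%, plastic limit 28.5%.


Result: 0.209

Derivation:
First compute the plasticity index:
PI = LL - PL = 47.6 - 28.5 = 19.1
Then compute the liquidity index:
LI = (w - PL) / PI
LI = (32.5 - 28.5) / 19.1
LI = 0.209


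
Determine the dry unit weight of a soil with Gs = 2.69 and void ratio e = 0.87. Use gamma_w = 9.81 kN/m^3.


Using gamma_d = Gs * gamma_w / (1 + e)
gamma_d = 2.69 * 9.81 / (1 + 0.87)
gamma_d = 2.69 * 9.81 / 1.87
gamma_d = 14.112 kN/m^3


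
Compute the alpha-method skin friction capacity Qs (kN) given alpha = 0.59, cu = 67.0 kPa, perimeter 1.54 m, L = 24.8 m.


Using Qs = alpha * cu * perimeter * L
Qs = 0.59 * 67.0 * 1.54 * 24.8
Qs = 1509.73 kN


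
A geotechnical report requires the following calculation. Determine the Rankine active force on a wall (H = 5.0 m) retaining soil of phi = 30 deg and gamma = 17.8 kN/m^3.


Compute active earth pressure coefficient:
Ka = tan^2(45 - phi/2) = tan^2(30.0) = 0.333333
Compute active force:
Pa = 0.5 * Ka * gamma * H^2
Pa = 0.5 * 0.333333 * 17.8 * 5.0^2
Pa = 74.17 kN/m


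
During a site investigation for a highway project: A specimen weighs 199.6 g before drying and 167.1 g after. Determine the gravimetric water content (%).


Result: 19.45 %

Derivation:
Using w = (m_wet - m_dry) / m_dry * 100
m_wet - m_dry = 199.6 - 167.1 = 32.5 g
w = 32.5 / 167.1 * 100
w = 19.45 %


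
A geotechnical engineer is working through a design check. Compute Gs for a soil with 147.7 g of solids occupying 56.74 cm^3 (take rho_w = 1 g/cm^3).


Using Gs = m_s / (V_s * rho_w)
Since rho_w = 1 g/cm^3:
Gs = 147.7 / 56.74
Gs = 2.603


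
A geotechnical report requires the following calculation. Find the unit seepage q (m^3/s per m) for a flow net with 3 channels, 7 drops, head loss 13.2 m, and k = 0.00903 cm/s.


Convert k to m/s for unit consistency with H:
k = 0.00903 cm/s = 0.00903 / 100 m/s = 9.03e-05 m/s
Using q = k * H * Nf / Nd
Nf / Nd = 3 / 7 = 0.4286
q = 9.03e-05 * 13.2 * 0.4286
q = 0.0005108 m^3/s per m


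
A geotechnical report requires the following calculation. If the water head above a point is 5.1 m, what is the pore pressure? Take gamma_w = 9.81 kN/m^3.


Using u = gamma_w * h_w
u = 9.81 * 5.1
u = 50.03 kPa


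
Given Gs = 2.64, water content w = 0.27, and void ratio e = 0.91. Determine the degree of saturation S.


Result: 0.7833

Derivation:
Using S = Gs * w / e
S = 2.64 * 0.27 / 0.91
S = 0.7833


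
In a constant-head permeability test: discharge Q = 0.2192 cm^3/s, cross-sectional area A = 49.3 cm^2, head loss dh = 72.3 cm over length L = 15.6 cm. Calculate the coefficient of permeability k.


Compute hydraulic gradient:
i = dh / L = 72.3 / 15.6 = 4.63462
Then apply Darcy's law:
k = Q / (A * i)
k = 0.2192 / (49.3 * 4.63462)
k = 0.2192 / 228.487
k = 0.000959 cm/s


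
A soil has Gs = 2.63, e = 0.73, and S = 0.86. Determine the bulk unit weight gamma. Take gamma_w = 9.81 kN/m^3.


Using gamma = gamma_w * (Gs + S*e) / (1 + e)
Numerator: Gs + S*e = 2.63 + 0.86*0.73 = 3.2578
Denominator: 1 + e = 1 + 0.73 = 1.73
gamma = 9.81 * 3.2578 / 1.73
gamma = 18.473 kN/m^3


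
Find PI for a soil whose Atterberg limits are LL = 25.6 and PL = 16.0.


Using PI = LL - PL
PI = 25.6 - 16.0
PI = 9.6


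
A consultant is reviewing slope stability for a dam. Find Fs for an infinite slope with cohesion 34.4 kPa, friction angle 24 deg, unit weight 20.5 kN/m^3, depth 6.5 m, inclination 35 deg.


Result: 1.185

Derivation:
Using Fs = c / (gamma*H*sin(beta)*cos(beta)) + tan(phi)/tan(beta)
Cohesion contribution = 34.4 / (20.5*6.5*sin(35)*cos(35))
Cohesion contribution = 0.549459
Friction contribution = tan(24)/tan(35) = 0.635852
Fs = 0.549459 + 0.635852
Fs = 1.185


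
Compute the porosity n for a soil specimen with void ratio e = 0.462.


Using the relation n = e / (1 + e)
n = 0.462 / (1 + 0.462)
n = 0.462 / 1.462
n = 0.316


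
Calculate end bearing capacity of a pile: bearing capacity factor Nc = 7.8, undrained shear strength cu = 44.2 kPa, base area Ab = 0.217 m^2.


Using Qb = Nc * cu * Ab
Qb = 7.8 * 44.2 * 0.217
Qb = 74.81 kN


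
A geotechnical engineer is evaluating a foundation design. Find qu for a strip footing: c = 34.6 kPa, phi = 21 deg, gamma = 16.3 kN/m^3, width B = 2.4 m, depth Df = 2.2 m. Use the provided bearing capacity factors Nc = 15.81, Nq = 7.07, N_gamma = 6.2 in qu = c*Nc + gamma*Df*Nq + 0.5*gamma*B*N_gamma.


Compute qu = c*Nc + gamma*Df*Nq + 0.5*gamma*B*N_gamma
Term 1: 34.6 * 15.81 = 547.026
Term 2: 16.3 * 2.2 * 7.07 = 253.5302
Term 3: 0.5 * 16.3 * 2.4 * 6.2 = 121.272
qu = 547.026 + 253.5302 + 121.272
qu = 921.83 kPa


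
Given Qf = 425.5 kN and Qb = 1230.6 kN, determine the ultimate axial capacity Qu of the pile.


Using Qu = Qf + Qb
Qu = 425.5 + 1230.6
Qu = 1656.1 kN


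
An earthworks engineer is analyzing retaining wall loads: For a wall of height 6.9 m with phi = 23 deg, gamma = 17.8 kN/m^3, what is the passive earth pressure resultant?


Compute passive earth pressure coefficient:
Kp = tan^2(45 + phi/2) = tan^2(56.5) = 2.282623
Compute passive force:
Pp = 0.5 * Kp * gamma * H^2
Pp = 0.5 * 2.282623 * 17.8 * 6.9^2
Pp = 967.21 kN/m


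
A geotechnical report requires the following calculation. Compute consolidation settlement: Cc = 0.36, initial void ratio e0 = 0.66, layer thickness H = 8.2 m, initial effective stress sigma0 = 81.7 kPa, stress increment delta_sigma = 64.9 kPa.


Using Sc = Cc * H / (1 + e0) * log10((sigma0 + delta_sigma) / sigma0)
Stress ratio = (81.7 + 64.9) / 81.7 = 1.79437
log10(1.79437) = 0.253912
Cc * H / (1 + e0) = 0.36 * 8.2 / (1 + 0.66) = 1.77831
Sc = 1.77831 * 0.253912
Sc = 0.4515 m


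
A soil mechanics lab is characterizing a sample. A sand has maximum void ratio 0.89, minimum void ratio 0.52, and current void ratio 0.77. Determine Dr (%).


Using Dr = (e_max - e) / (e_max - e_min) * 100
e_max - e = 0.89 - 0.77 = 0.12
e_max - e_min = 0.89 - 0.52 = 0.37
Dr = 0.12 / 0.37 * 100
Dr = 32.43 %


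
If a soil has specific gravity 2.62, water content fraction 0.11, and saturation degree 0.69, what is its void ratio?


Using the relation e = Gs * w / S
e = 2.62 * 0.11 / 0.69
e = 0.4177


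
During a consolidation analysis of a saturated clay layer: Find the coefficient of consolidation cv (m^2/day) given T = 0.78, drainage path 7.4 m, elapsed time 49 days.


Using cv = T * H_dr^2 / t
H_dr^2 = 7.4^2 = 54.76
cv = 0.78 * 54.76 / 49
cv = 0.87169 m^2/day


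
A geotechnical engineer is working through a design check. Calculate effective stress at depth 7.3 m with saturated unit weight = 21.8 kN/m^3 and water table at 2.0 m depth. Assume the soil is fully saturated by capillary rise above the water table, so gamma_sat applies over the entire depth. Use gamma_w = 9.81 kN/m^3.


Total stress = gamma_sat * depth
sigma = 21.8 * 7.3 = 159.14 kPa
Pore water pressure u = gamma_w * (depth - d_wt)
u = 9.81 * (7.3 - 2.0) = 51.993 kPa
Effective stress = sigma - u
sigma' = 159.14 - 51.993 = 107.15 kPa


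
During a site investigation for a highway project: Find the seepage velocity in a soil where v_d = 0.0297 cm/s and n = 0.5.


Result: 0.0594 cm/s

Derivation:
Using v_s = v_d / n
v_s = 0.0297 / 0.5
v_s = 0.0594 cm/s


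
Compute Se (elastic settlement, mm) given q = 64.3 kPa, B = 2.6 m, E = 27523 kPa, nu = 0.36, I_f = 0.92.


Using Se = q * B * (1 - nu^2) * I_f / E
1 - nu^2 = 1 - 0.36^2 = 0.8704
Se = 64.3 * 2.6 * 0.8704 * 0.92 / 27523
Se = 0.004864 m
Convert to mm: Se = 0.004864 * 1000 = 4.864 mm


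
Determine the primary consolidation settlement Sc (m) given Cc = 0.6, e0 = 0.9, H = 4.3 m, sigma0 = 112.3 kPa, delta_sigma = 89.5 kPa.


Using Sc = Cc * H / (1 + e0) * log10((sigma0 + delta_sigma) / sigma0)
Stress ratio = (112.3 + 89.5) / 112.3 = 1.79697
log10(1.79697) = 0.254541
Cc * H / (1 + e0) = 0.6 * 4.3 / (1 + 0.9) = 1.35789
Sc = 1.35789 * 0.254541
Sc = 0.3456 m


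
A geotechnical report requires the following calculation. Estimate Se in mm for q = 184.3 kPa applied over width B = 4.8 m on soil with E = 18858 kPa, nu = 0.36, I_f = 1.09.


Using Se = q * B * (1 - nu^2) * I_f / E
1 - nu^2 = 1 - 0.36^2 = 0.8704
Se = 184.3 * 4.8 * 0.8704 * 1.09 / 18858
Se = 0.044506 m
Convert to mm: Se = 0.044506 * 1000 = 44.506 mm


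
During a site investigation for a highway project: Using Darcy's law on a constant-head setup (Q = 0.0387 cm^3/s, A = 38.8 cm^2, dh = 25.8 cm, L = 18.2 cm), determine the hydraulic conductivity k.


Compute hydraulic gradient:
i = dh / L = 25.8 / 18.2 = 1.41758
Then apply Darcy's law:
k = Q / (A * i)
k = 0.0387 / (38.8 * 1.41758)
k = 0.0387 / 55.0022
k = 0.000704 cm/s


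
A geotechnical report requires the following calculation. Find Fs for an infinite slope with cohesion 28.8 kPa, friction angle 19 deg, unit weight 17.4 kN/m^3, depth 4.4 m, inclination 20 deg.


Result: 2.116

Derivation:
Using Fs = c / (gamma*H*sin(beta)*cos(beta)) + tan(phi)/tan(beta)
Cohesion contribution = 28.8 / (17.4*4.4*sin(20)*cos(20))
Cohesion contribution = 1.17045
Friction contribution = tan(19)/tan(20) = 0.946032
Fs = 1.17045 + 0.946032
Fs = 2.116


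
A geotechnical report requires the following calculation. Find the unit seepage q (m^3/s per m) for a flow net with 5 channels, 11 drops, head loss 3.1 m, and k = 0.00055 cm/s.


Convert k to m/s for unit consistency with H:
k = 0.00055 cm/s = 0.00055 / 100 m/s = 5.5e-06 m/s
Using q = k * H * Nf / Nd
Nf / Nd = 5 / 11 = 0.4545
q = 5.5e-06 * 3.1 * 0.4545
q = 7.75e-06 m^3/s per m


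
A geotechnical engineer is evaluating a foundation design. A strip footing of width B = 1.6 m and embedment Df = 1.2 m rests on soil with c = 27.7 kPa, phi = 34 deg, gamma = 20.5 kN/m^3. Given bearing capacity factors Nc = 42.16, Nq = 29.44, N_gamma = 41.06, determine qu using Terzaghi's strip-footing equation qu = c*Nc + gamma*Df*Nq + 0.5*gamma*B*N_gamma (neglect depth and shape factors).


Compute qu = c*Nc + gamma*Df*Nq + 0.5*gamma*B*N_gamma
Term 1: 27.7 * 42.16 = 1167.832
Term 2: 20.5 * 1.2 * 29.44 = 724.224
Term 3: 0.5 * 20.5 * 1.6 * 41.06 = 673.384
qu = 1167.832 + 724.224 + 673.384
qu = 2565.44 kPa


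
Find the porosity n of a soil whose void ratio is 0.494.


Result: 0.3307

Derivation:
Using the relation n = e / (1 + e)
n = 0.494 / (1 + 0.494)
n = 0.494 / 1.494
n = 0.3307


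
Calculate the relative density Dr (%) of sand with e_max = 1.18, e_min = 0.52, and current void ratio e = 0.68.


Result: 75.76 %

Derivation:
Using Dr = (e_max - e) / (e_max - e_min) * 100
e_max - e = 1.18 - 0.68 = 0.5
e_max - e_min = 1.18 - 0.52 = 0.66
Dr = 0.5 / 0.66 * 100
Dr = 75.76 %


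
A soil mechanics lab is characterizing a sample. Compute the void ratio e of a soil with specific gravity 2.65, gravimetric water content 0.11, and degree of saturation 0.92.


Using the relation e = Gs * w / S
e = 2.65 * 0.11 / 0.92
e = 0.3168


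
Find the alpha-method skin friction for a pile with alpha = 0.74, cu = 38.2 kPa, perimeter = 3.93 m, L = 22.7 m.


Using Qs = alpha * cu * perimeter * L
Qs = 0.74 * 38.2 * 3.93 * 22.7
Qs = 2521.82 kN


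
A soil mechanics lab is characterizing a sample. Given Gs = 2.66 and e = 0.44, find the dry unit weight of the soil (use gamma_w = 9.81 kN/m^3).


Result: 18.121 kN/m^3

Derivation:
Using gamma_d = Gs * gamma_w / (1 + e)
gamma_d = 2.66 * 9.81 / (1 + 0.44)
gamma_d = 2.66 * 9.81 / 1.44
gamma_d = 18.121 kN/m^3


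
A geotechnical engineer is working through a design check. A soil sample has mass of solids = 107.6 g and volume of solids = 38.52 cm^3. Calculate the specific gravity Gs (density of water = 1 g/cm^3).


Result: 2.793

Derivation:
Using Gs = m_s / (V_s * rho_w)
Since rho_w = 1 g/cm^3:
Gs = 107.6 / 38.52
Gs = 2.793


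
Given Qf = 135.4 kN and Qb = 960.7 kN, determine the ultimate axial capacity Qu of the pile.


Using Qu = Qf + Qb
Qu = 135.4 + 960.7
Qu = 1096.1 kN


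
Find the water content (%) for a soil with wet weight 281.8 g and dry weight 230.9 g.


Using w = (m_wet - m_dry) / m_dry * 100
m_wet - m_dry = 281.8 - 230.9 = 50.9 g
w = 50.9 / 230.9 * 100
w = 22.04 %


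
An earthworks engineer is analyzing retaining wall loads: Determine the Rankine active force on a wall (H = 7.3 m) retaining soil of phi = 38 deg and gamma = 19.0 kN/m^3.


Compute active earth pressure coefficient:
Ka = tan^2(45 - phi/2) = tan^2(26.0) = 0.237883
Compute active force:
Pa = 0.5 * Ka * gamma * H^2
Pa = 0.5 * 0.237883 * 19.0 * 7.3^2
Pa = 120.43 kN/m


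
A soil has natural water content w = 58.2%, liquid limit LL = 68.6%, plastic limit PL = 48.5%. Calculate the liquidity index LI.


Result: 0.483

Derivation:
First compute the plasticity index:
PI = LL - PL = 68.6 - 48.5 = 20.1
Then compute the liquidity index:
LI = (w - PL) / PI
LI = (58.2 - 48.5) / 20.1
LI = 0.483


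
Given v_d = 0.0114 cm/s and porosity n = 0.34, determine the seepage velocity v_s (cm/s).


Using v_s = v_d / n
v_s = 0.0114 / 0.34
v_s = 0.03353 cm/s


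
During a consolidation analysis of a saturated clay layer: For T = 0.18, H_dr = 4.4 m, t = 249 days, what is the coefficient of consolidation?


Using cv = T * H_dr^2 / t
H_dr^2 = 4.4^2 = 19.36
cv = 0.18 * 19.36 / 249
cv = 0.014 m^2/day


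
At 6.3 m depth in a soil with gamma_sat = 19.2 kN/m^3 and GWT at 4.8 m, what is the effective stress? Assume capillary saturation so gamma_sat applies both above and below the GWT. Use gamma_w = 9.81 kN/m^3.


Total stress = gamma_sat * depth
sigma = 19.2 * 6.3 = 120.96 kPa
Pore water pressure u = gamma_w * (depth - d_wt)
u = 9.81 * (6.3 - 4.8) = 14.715 kPa
Effective stress = sigma - u
sigma' = 120.96 - 14.715 = 106.25 kPa


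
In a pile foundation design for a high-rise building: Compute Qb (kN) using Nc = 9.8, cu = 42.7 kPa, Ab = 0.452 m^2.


Result: 189.14 kN

Derivation:
Using Qb = Nc * cu * Ab
Qb = 9.8 * 42.7 * 0.452
Qb = 189.14 kN


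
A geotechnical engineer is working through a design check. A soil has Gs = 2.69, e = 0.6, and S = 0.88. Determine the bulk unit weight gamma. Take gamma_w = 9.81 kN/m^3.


Using gamma = gamma_w * (Gs + S*e) / (1 + e)
Numerator: Gs + S*e = 2.69 + 0.88*0.6 = 3.218
Denominator: 1 + e = 1 + 0.6 = 1.6
gamma = 9.81 * 3.218 / 1.6
gamma = 19.73 kN/m^3


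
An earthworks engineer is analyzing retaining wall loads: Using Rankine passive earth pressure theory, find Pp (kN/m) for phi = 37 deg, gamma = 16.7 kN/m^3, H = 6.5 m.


Result: 1419.19 kN/m

Derivation:
Compute passive earth pressure coefficient:
Kp = tan^2(45 + phi/2) = tan^2(63.5) = 4.022791
Compute passive force:
Pp = 0.5 * Kp * gamma * H^2
Pp = 0.5 * 4.022791 * 16.7 * 6.5^2
Pp = 1419.19 kN/m


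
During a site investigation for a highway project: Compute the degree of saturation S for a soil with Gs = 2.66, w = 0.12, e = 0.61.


Result: 0.5233

Derivation:
Using S = Gs * w / e
S = 2.66 * 0.12 / 0.61
S = 0.5233


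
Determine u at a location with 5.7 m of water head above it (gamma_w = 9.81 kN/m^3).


Using u = gamma_w * h_w
u = 9.81 * 5.7
u = 55.92 kPa


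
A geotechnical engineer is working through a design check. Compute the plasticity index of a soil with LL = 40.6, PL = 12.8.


Result: 27.8

Derivation:
Using PI = LL - PL
PI = 40.6 - 12.8
PI = 27.8


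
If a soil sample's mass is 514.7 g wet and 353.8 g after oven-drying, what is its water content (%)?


Using w = (m_wet - m_dry) / m_dry * 100
m_wet - m_dry = 514.7 - 353.8 = 160.9 g
w = 160.9 / 353.8 * 100
w = 45.48 %


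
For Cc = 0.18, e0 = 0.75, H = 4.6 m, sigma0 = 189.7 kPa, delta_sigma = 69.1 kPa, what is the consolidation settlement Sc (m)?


Result: 0.0638 m

Derivation:
Using Sc = Cc * H / (1 + e0) * log10((sigma0 + delta_sigma) / sigma0)
Stress ratio = (189.7 + 69.1) / 189.7 = 1.36426
log10(1.36426) = 0.134897
Cc * H / (1 + e0) = 0.18 * 4.6 / (1 + 0.75) = 0.473143
Sc = 0.473143 * 0.134897
Sc = 0.0638 m


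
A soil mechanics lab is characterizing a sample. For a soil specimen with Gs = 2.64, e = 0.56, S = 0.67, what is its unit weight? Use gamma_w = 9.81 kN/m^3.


Result: 18.961 kN/m^3

Derivation:
Using gamma = gamma_w * (Gs + S*e) / (1 + e)
Numerator: Gs + S*e = 2.64 + 0.67*0.56 = 3.0152
Denominator: 1 + e = 1 + 0.56 = 1.56
gamma = 9.81 * 3.0152 / 1.56
gamma = 18.961 kN/m^3


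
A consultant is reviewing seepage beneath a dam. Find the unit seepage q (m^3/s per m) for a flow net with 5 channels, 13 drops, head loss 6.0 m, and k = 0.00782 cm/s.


Result: 0.0001805 m^3/s per m

Derivation:
Convert k to m/s for unit consistency with H:
k = 0.00782 cm/s = 0.00782 / 100 m/s = 7.82e-05 m/s
Using q = k * H * Nf / Nd
Nf / Nd = 5 / 13 = 0.3846
q = 7.82e-05 * 6.0 * 0.3846
q = 0.0001805 m^3/s per m


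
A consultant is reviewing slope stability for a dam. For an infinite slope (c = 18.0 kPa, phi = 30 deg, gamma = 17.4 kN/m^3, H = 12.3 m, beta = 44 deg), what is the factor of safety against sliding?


Using Fs = c / (gamma*H*sin(beta)*cos(beta)) + tan(phi)/tan(beta)
Cohesion contribution = 18.0 / (17.4*12.3*sin(44)*cos(44))
Cohesion contribution = 0.168311
Friction contribution = tan(30)/tan(44) = 0.597864
Fs = 0.168311 + 0.597864
Fs = 0.766


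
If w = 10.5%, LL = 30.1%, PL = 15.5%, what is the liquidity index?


Result: -0.342

Derivation:
First compute the plasticity index:
PI = LL - PL = 30.1 - 15.5 = 14.6
Then compute the liquidity index:
LI = (w - PL) / PI
LI = (10.5 - 15.5) / 14.6
LI = -0.342


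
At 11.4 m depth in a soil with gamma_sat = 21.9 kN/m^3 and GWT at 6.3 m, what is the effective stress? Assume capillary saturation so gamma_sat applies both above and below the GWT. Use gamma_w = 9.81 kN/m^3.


Result: 199.63 kPa

Derivation:
Total stress = gamma_sat * depth
sigma = 21.9 * 11.4 = 249.66 kPa
Pore water pressure u = gamma_w * (depth - d_wt)
u = 9.81 * (11.4 - 6.3) = 50.031 kPa
Effective stress = sigma - u
sigma' = 249.66 - 50.031 = 199.63 kPa


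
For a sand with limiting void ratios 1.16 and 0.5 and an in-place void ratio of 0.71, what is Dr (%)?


Using Dr = (e_max - e) / (e_max - e_min) * 100
e_max - e = 1.16 - 0.71 = 0.45
e_max - e_min = 1.16 - 0.5 = 0.66
Dr = 0.45 / 0.66 * 100
Dr = 68.18 %


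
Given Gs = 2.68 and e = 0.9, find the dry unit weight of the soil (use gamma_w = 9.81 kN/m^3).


Using gamma_d = Gs * gamma_w / (1 + e)
gamma_d = 2.68 * 9.81 / (1 + 0.9)
gamma_d = 2.68 * 9.81 / 1.9
gamma_d = 13.837 kN/m^3


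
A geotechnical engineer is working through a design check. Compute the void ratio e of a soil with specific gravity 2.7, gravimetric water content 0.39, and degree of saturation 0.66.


Using the relation e = Gs * w / S
e = 2.7 * 0.39 / 0.66
e = 1.5955


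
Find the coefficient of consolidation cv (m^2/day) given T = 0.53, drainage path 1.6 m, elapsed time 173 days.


Using cv = T * H_dr^2 / t
H_dr^2 = 1.6^2 = 2.56
cv = 0.53 * 2.56 / 173
cv = 0.00784 m^2/day


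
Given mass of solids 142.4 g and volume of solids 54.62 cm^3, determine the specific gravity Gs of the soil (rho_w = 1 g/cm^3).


Using Gs = m_s / (V_s * rho_w)
Since rho_w = 1 g/cm^3:
Gs = 142.4 / 54.62
Gs = 2.607


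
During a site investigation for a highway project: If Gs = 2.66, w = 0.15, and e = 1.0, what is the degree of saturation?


Result: 0.399

Derivation:
Using S = Gs * w / e
S = 2.66 * 0.15 / 1.0
S = 0.399


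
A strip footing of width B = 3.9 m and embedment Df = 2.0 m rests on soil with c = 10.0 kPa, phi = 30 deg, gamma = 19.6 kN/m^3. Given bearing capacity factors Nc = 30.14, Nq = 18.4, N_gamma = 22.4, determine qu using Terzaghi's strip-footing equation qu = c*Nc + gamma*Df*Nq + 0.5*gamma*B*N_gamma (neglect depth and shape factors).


Compute qu = c*Nc + gamma*Df*Nq + 0.5*gamma*B*N_gamma
Term 1: 10.0 * 30.14 = 301.4
Term 2: 19.6 * 2.0 * 18.4 = 721.28
Term 3: 0.5 * 19.6 * 3.9 * 22.4 = 856.128
qu = 301.4 + 721.28 + 856.128
qu = 1878.81 kPa


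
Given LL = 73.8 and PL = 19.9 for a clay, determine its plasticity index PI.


Result: 53.9

Derivation:
Using PI = LL - PL
PI = 73.8 - 19.9
PI = 53.9


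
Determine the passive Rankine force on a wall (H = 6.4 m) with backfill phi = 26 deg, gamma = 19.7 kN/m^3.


Result: 1033.28 kN/m

Derivation:
Compute passive earth pressure coefficient:
Kp = tan^2(45 + phi/2) = tan^2(58.0) = 2.561071
Compute passive force:
Pp = 0.5 * Kp * gamma * H^2
Pp = 0.5 * 2.561071 * 19.7 * 6.4^2
Pp = 1033.28 kN/m


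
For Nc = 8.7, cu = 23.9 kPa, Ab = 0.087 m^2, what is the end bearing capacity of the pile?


Result: 18.09 kN

Derivation:
Using Qb = Nc * cu * Ab
Qb = 8.7 * 23.9 * 0.087
Qb = 18.09 kN


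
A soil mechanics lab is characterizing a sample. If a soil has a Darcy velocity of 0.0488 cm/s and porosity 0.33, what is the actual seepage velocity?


Result: 0.14788 cm/s

Derivation:
Using v_s = v_d / n
v_s = 0.0488 / 0.33
v_s = 0.14788 cm/s


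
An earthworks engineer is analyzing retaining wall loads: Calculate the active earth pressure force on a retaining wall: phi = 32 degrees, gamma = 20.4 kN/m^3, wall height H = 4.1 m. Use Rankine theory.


Compute active earth pressure coefficient:
Ka = tan^2(45 - phi/2) = tan^2(29.0) = 0.307259
Compute active force:
Pa = 0.5 * Ka * gamma * H^2
Pa = 0.5 * 0.307259 * 20.4 * 4.1^2
Pa = 52.68 kN/m


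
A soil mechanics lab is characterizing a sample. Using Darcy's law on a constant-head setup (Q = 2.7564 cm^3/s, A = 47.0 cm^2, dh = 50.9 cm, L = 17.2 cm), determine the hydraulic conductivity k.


Compute hydraulic gradient:
i = dh / L = 50.9 / 17.2 = 2.9593
Then apply Darcy's law:
k = Q / (A * i)
k = 2.7564 / (47.0 * 2.9593)
k = 2.7564 / 139.087
k = 0.019818 cm/s


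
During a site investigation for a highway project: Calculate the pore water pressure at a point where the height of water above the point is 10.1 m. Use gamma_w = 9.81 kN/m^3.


Using u = gamma_w * h_w
u = 9.81 * 10.1
u = 99.08 kPa


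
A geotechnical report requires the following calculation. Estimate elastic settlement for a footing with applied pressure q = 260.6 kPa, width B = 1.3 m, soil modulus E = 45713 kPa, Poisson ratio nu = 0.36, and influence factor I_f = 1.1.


Result: 7.096 mm

Derivation:
Using Se = q * B * (1 - nu^2) * I_f / E
1 - nu^2 = 1 - 0.36^2 = 0.8704
Se = 260.6 * 1.3 * 0.8704 * 1.1 / 45713
Se = 0.007096 m
Convert to mm: Se = 0.007096 * 1000 = 7.096 mm


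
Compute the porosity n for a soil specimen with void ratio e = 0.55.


Result: 0.3548

Derivation:
Using the relation n = e / (1 + e)
n = 0.55 / (1 + 0.55)
n = 0.55 / 1.55
n = 0.3548


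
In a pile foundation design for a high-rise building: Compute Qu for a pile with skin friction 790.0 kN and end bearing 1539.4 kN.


Result: 2329.4 kN

Derivation:
Using Qu = Qf + Qb
Qu = 790.0 + 1539.4
Qu = 2329.4 kN


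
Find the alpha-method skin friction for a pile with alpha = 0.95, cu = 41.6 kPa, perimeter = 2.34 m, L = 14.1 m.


Using Qs = alpha * cu * perimeter * L
Qs = 0.95 * 41.6 * 2.34 * 14.1
Qs = 1303.92 kN


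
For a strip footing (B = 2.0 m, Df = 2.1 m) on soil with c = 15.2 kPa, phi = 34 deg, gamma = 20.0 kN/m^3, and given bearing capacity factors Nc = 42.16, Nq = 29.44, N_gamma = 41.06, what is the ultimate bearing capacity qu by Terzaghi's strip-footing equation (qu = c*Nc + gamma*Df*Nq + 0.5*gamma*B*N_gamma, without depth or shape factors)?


Result: 2698.51 kPa

Derivation:
Compute qu = c*Nc + gamma*Df*Nq + 0.5*gamma*B*N_gamma
Term 1: 15.2 * 42.16 = 640.832
Term 2: 20.0 * 2.1 * 29.44 = 1236.48
Term 3: 0.5 * 20.0 * 2.0 * 41.06 = 821.2
qu = 640.832 + 1236.48 + 821.2
qu = 2698.51 kPa


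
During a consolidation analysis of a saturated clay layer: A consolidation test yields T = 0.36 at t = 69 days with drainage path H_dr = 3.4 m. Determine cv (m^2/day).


Using cv = T * H_dr^2 / t
H_dr^2 = 3.4^2 = 11.56
cv = 0.36 * 11.56 / 69
cv = 0.06031 m^2/day


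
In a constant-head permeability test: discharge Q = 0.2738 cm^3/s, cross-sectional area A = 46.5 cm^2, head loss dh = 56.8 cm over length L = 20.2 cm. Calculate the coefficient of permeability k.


Compute hydraulic gradient:
i = dh / L = 56.8 / 20.2 = 2.81188
Then apply Darcy's law:
k = Q / (A * i)
k = 0.2738 / (46.5 * 2.81188)
k = 0.2738 / 130.752
k = 0.002094 cm/s


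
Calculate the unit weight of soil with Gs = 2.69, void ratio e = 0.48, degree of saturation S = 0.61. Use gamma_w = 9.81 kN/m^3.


Using gamma = gamma_w * (Gs + S*e) / (1 + e)
Numerator: Gs + S*e = 2.69 + 0.61*0.48 = 2.9828
Denominator: 1 + e = 1 + 0.48 = 1.48
gamma = 9.81 * 2.9828 / 1.48
gamma = 19.771 kN/m^3


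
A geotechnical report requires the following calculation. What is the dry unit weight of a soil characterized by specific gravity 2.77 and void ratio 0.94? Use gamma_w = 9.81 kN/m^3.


Using gamma_d = Gs * gamma_w / (1 + e)
gamma_d = 2.77 * 9.81 / (1 + 0.94)
gamma_d = 2.77 * 9.81 / 1.94
gamma_d = 14.007 kN/m^3


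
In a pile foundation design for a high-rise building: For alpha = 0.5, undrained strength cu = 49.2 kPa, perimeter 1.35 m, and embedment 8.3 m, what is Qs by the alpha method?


Result: 275.64 kN

Derivation:
Using Qs = alpha * cu * perimeter * L
Qs = 0.5 * 49.2 * 1.35 * 8.3
Qs = 275.64 kN


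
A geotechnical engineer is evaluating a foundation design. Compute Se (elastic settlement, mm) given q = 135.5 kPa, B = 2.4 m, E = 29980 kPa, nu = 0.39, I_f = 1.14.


Using Se = q * B * (1 - nu^2) * I_f / E
1 - nu^2 = 1 - 0.39^2 = 0.8479
Se = 135.5 * 2.4 * 0.8479 * 1.14 / 29980
Se = 0.010485 m
Convert to mm: Se = 0.010485 * 1000 = 10.485 mm


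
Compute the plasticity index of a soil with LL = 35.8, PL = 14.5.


Result: 21.3

Derivation:
Using PI = LL - PL
PI = 35.8 - 14.5
PI = 21.3


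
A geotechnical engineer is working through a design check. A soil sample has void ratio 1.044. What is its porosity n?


Result: 0.5108

Derivation:
Using the relation n = e / (1 + e)
n = 1.044 / (1 + 1.044)
n = 1.044 / 2.044
n = 0.5108


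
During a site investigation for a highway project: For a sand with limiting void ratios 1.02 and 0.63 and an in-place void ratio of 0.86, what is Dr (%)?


Using Dr = (e_max - e) / (e_max - e_min) * 100
e_max - e = 1.02 - 0.86 = 0.16
e_max - e_min = 1.02 - 0.63 = 0.39
Dr = 0.16 / 0.39 * 100
Dr = 41.03 %


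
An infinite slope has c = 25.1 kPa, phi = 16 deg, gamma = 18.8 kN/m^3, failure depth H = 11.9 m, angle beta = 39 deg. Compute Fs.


Using Fs = c / (gamma*H*sin(beta)*cos(beta)) + tan(phi)/tan(beta)
Cohesion contribution = 25.1 / (18.8*11.9*sin(39)*cos(39))
Cohesion contribution = 0.229401
Friction contribution = tan(16)/tan(39) = 0.354101
Fs = 0.229401 + 0.354101
Fs = 0.584


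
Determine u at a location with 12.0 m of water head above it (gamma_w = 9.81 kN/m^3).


Using u = gamma_w * h_w
u = 9.81 * 12.0
u = 117.72 kPa


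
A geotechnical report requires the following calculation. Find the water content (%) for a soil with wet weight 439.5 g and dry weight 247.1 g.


Using w = (m_wet - m_dry) / m_dry * 100
m_wet - m_dry = 439.5 - 247.1 = 192.4 g
w = 192.4 / 247.1 * 100
w = 77.86 %


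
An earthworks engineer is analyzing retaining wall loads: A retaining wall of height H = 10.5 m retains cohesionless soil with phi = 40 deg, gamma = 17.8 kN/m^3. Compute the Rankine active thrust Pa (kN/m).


Result: 213.36 kN/m

Derivation:
Compute active earth pressure coefficient:
Ka = tan^2(45 - phi/2) = tan^2(25.0) = 0.217443
Compute active force:
Pa = 0.5 * Ka * gamma * H^2
Pa = 0.5 * 0.217443 * 17.8 * 10.5^2
Pa = 213.36 kN/m


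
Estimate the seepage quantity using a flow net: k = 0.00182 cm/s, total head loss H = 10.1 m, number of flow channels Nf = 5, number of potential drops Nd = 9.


Result: 0.0001021 m^3/s per m

Derivation:
Convert k to m/s for unit consistency with H:
k = 0.00182 cm/s = 0.00182 / 100 m/s = 1.82e-05 m/s
Using q = k * H * Nf / Nd
Nf / Nd = 5 / 9 = 0.5556
q = 1.82e-05 * 10.1 * 0.5556
q = 0.0001021 m^3/s per m


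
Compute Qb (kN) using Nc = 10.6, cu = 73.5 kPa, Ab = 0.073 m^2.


Using Qb = Nc * cu * Ab
Qb = 10.6 * 73.5 * 0.073
Qb = 56.87 kN


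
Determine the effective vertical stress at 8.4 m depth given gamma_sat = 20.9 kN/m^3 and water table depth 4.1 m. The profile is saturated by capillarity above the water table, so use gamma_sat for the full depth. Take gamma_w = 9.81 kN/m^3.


Total stress = gamma_sat * depth
sigma = 20.9 * 8.4 = 175.56 kPa
Pore water pressure u = gamma_w * (depth - d_wt)
u = 9.81 * (8.4 - 4.1) = 42.183 kPa
Effective stress = sigma - u
sigma' = 175.56 - 42.183 = 133.38 kPa
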